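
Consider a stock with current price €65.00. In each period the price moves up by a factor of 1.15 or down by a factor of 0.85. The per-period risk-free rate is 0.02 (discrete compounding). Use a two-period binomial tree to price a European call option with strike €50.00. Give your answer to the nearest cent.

Risk-neutral probability p = (1 + 0.02 − 0.85)/(1.15 − 0.85) = 0.1700/0.3000 = 0.5667
Terminal stock prices: S_uu = 85.96, S_ud = 63.54, S_dd = 46.96
Terminal payoffs (S − K): max(35.96, 0) = 35.96, max(13.54, 0) = 13.54, max(-3.038, 0) = 0
Node u (S = 74.75): V_u = 1/1.02·[0.5667·35.9625 + 0.4333·13.5375] = 25.7304
Node d (S = 55.25): V_d = 1/1.02·[0.5667·13.5375 + 0.4333·0.0000] = 7.5208
Node 0 (S = 65): V_0 = 1/1.02·[0.5667·25.7304 + 0.4333·7.5208] = 17.4898

€17.49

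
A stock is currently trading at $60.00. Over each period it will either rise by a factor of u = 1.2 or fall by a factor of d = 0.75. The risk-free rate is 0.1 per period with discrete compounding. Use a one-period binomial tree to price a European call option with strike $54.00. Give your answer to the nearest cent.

$12.73

Risk-neutral probability p = (1 + 0.1 − 0.75)/(1.2 − 0.75) = 0.3500/0.4500 = 0.7778
Terminal stock prices: S_u = 72, S_d = 45
Terminal payoffs (S − K): max(18, 0) = 18, max(-9, 0) = 0
Node 0 (S = 60): V_0 = 1/1.1·[0.7778·18.0000 + 0.2222·0.0000] = 12.7273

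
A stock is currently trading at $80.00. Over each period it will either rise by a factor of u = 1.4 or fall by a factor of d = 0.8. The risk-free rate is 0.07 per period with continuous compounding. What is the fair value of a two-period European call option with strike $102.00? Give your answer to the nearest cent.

$9.83

Risk-neutral probability p = (e^0.07 − 0.8)/(1.4 − 0.8) = 0.2725/0.6000 = 0.4542
Terminal stock prices: S_uu = 156.8, S_ud = 89.6, S_dd = 51.2
Terminal payoffs (S − K): max(54.8, 0) = 54.8, max(-12.4, 0) = 0, max(-50.8, 0) = 0
Node u (S = 112): V_u = e^(−0.07)·[0.4542·54.8000 + 0.5458·0.0000] = 23.2064
Node d (S = 64): V_d = e^(−0.07)·[0.4542·0.0000 + 0.5458·0.0000] = 0.0000
Node 0 (S = 80): V_0 = e^(−0.07)·[0.4542·23.2064 + 0.5458·0.0000] = 9.8273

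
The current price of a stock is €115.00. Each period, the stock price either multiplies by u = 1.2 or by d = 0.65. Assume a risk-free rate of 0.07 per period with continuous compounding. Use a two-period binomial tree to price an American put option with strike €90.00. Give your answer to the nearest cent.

€3.34

Risk-neutral probability p = (e^0.07 − 0.65)/(1.2 − 0.65) = 0.4225/0.5500 = 0.7682
Terminal stock prices: S_uu = 165.6, S_ud = 89.7, S_dd = 48.59
Terminal payoffs (K − S): max(-75.6, 0) = 0, max(0.3, 0) = 0.3, max(41.41, 0) = 41.41
Node u (S = 138): continuation = e^(−0.07)·[0.7682·0.0000 + 0.2318·0.3000] = 0.0648; exercise value = 0.0000 ≤ continuation, so V_u = 0.0648
Node d (S = 74.75): continuation = e^(−0.07)·[0.7682·0.3000 + 0.2318·41.4125] = 9.1654; exercise value = 15.2500 > continuation, so V_d = 15.2500 (exercise)
Node 0 (S = 115): continuation = e^(−0.07)·[0.7682·0.0648 + 0.2318·15.2500] = 3.3425; exercise value = 0.0000 ≤ continuation, so V_0 = 3.3425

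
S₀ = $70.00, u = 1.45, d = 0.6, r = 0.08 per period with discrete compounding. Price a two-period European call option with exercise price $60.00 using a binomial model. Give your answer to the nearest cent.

$24.21

Risk-neutral probability p = (1 + 0.08 − 0.6)/(1.45 − 0.6) = 0.4800/0.8500 = 0.5647
Terminal stock prices: S_uu = 147.2, S_ud = 60.9, S_dd = 25.2
Terminal payoffs (S − K): max(87.18, 0) = 87.18, max(0.9, 0) = 0.9, max(-34.8, 0) = 0
Node u (S = 101.5): V_u = 1/1.08·[0.5647·87.1750 + 0.4353·0.9000] = 45.9444
Node d (S = 42): V_d = 1/1.08·[0.5647·0.9000 + 0.4353·0.0000] = 0.4706
Node 0 (S = 70): V_0 = 1/1.08·[0.5647·45.9444 + 0.4353·0.4706] = 24.2129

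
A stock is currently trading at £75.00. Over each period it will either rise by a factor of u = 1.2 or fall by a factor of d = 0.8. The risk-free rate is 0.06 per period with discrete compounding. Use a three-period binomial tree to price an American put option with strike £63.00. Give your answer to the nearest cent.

Risk-neutral probability p = (1 + 0.06 − 0.8)/(1.2 − 0.8) = 0.2600/0.4000 = 0.6500
Terminal stock prices: S_uuu = 129.6, S_uud = 86.4, S_udd = 57.6, S_ddd = 38.4
Terminal payoffs (K − S): max(-66.6, 0) = 0, max(-23.4, 0) = 0, max(5.4, 0) = 5.4, max(24.6, 0) = 24.6
Node uu (S = 108): continuation = 1/1.06·[0.6500·0.0000 + 0.3500·0.0000] = 0.0000; exercise value = 0.0000 ≤ continuation, so V_uu = 0.0000
Node ud (S = 72): continuation = 1/1.06·[0.6500·0.0000 + 0.3500·5.4000] = 1.7830; exercise value = 0.0000 ≤ continuation, so V_ud = 1.7830
Node dd (S = 48): continuation = 1/1.06·[0.6500·5.4000 + 0.3500·24.6000] = 11.4340; exercise value = 15.0000 > continuation, so V_dd = 15.0000 (exercise)
Node u (S = 90): continuation = 1/1.06·[0.6500·0.0000 + 0.3500·1.7830] = 0.5887; exercise value = 0.0000 ≤ continuation, so V_u = 0.5887
Node d (S = 60): continuation = 1/1.06·[0.6500·1.7830 + 0.3500·15.0000] = 6.0462; exercise value = 3.0000 ≤ continuation, so V_d = 6.0462
Node 0 (S = 75): continuation = 1/1.06·[0.6500·0.5887 + 0.3500·6.0462] = 2.3574; exercise value = 0.0000 ≤ continuation, so V_0 = 2.3574

£2.36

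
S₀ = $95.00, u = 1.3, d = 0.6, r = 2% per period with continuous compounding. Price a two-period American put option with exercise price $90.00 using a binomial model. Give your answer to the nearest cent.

$16.59

Risk-neutral probability p = (e^0.02 − 0.6)/(1.3 − 0.6) = 0.4202/0.7000 = 0.6003
Terminal stock prices: S_uu = 160.6, S_ud = 74.1, S_dd = 34.2
Terminal payoffs (K − S): max(-70.55, 0) = 0, max(15.9, 0) = 15.9, max(55.8, 0) = 55.8
Node u (S = 123.5): continuation = e^(−0.02)·[0.6003·0.0000 + 0.3997·15.9000] = 6.2296; exercise value = 0.0000 ≤ continuation, so V_u = 6.2296
Node d (S = 57): continuation = e^(−0.02)·[0.6003·15.9000 + 0.3997·55.8000] = 31.2179; exercise value = 33.0000 > continuation, so V_d = 33.0000 (exercise)
Node 0 (S = 95): continuation = e^(−0.02)·[0.6003·6.2296 + 0.3997·33.0000] = 16.5948; exercise value = 0.0000 ≤ continuation, so V_0 = 16.5948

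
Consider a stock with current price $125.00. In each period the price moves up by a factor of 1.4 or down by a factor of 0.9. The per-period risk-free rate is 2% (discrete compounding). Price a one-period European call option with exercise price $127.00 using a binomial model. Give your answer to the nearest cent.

$11.29

Risk-neutral probability p = (1 + 0.02 − 0.9)/(1.4 − 0.9) = 0.1200/0.5000 = 0.2400
Terminal stock prices: S_u = 175, S_d = 112.5
Terminal payoffs (S − K): max(48, 0) = 48, max(-14.5, 0) = 0
Node 0 (S = 125): V_0 = 1/1.02·[0.2400·48.0000 + 0.7600·0.0000] = 11.2941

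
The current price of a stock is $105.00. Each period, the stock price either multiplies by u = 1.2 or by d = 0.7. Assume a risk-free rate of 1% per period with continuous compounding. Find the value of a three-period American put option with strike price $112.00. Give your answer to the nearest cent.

Risk-neutral probability p = (e^0.01 − 0.7)/(1.2 − 0.7) = 0.3101/0.5000 = 0.6201
Terminal stock prices: S_uuu = 181.4, S_uud = 105.8, S_udd = 61.74, S_ddd = 36.01
Terminal payoffs (K − S): max(-69.44, 0) = 0, max(6.16, 0) = 6.16, max(50.26, 0) = 50.26, max(75.99, 0) = 75.99
Node uu (S = 151.2): continuation = e^(−0.01)·[0.6201·0.0000 + 0.3799·6.1600] = 2.3169; exercise value = 0.0000 ≤ continuation, so V_uu = 2.3169
Node ud (S = 88.2): continuation = e^(−0.01)·[0.6201·6.1600 + 0.3799·50.2600] = 22.6856; exercise value = 23.8000 > continuation, so V_ud = 23.8000 (exercise)
Node dd (S = 51.45): continuation = e^(−0.01)·[0.6201·50.2600 + 0.3799·75.9850] = 59.4356; exercise value = 60.5500 > continuation, so V_dd = 60.5500 (exercise)
Node u (S = 126): continuation = e^(−0.01)·[0.6201·2.3169 + 0.3799·23.8000] = 10.3741; exercise value = 0.0000 ≤ continuation, so V_u = 10.3741
Node d (S = 73.5): continuation = e^(−0.01)·[0.6201·23.8000 + 0.3799·60.5500] = 37.3856; exercise value = 38.5000 > continuation, so V_d = 38.5000 (exercise)
Node 0 (S = 105): continuation = e^(−0.01)·[0.6201·10.3741 + 0.3799·38.5000] = 20.8496; exercise value = 7.0000 ≤ continuation, so V_0 = 20.8496

$20.85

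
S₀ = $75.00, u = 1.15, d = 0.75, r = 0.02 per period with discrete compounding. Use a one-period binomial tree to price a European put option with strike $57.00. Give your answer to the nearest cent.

Risk-neutral probability p = (1 + 0.02 − 0.75)/(1.15 − 0.75) = 0.2700/0.4000 = 0.6750
Terminal stock prices: S_u = 86.25, S_d = 56.25
Terminal payoffs (K − S): max(-29.25, 0) = 0, max(0.75, 0) = 0.75
Node 0 (S = 75): V_0 = 1/1.02·[0.6750·0.0000 + 0.3250·0.7500] = 0.2390

$0.24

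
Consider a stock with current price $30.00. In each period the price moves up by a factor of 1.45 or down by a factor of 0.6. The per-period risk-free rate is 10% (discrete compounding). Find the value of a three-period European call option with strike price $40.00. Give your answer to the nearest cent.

Risk-neutral probability p = (1 + 0.1 − 0.6)/(1.45 − 0.6) = 0.5000/0.8500 = 0.5882
Terminal stock prices: S_uuu = 91.46, S_uud = 37.84, S_udd = 15.66, S_ddd = 6.48
Terminal payoffs (S − K): max(51.46, 0) = 51.46, max(-2.155, 0) = 0, max(-24.34, 0) = 0, max(-33.52, 0) = 0
Node uu (S = 63.08): V_uu = 1/1.1·[0.5882·51.4587 + 0.4118·0.0000] = 27.5180
Node ud (S = 26.1): V_ud = 1/1.1·[0.5882·0.0000 + 0.4118·0.0000] = 0.0000
Node dd (S = 10.8): V_dd = 1/1.1·[0.5882·0.0000 + 0.4118·0.0000] = 0.0000
Node u (S = 43.5): V_u = 1/1.1·[0.5882·27.5180 + 0.4118·0.0000] = 14.7155
Node d (S = 18): V_d = 1/1.1·[0.5882·0.0000 + 0.4118·0.0000] = 0.0000
Node 0 (S = 30): V_0 = 1/1.1·[0.5882·14.7155 + 0.4118·0.0000] = 7.8693

$7.87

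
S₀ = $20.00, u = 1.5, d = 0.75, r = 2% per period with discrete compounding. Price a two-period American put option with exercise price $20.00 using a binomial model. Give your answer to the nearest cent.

$3.44

Risk-neutral probability p = (1 + 0.02 − 0.75)/(1.5 − 0.75) = 0.2700/0.7500 = 0.3600
Terminal stock prices: S_uu = 45, S_ud = 22.5, S_dd = 11.25
Terminal payoffs (K − S): max(-25, 0) = 0, max(-2.5, 0) = 0, max(8.75, 0) = 8.75
Node u (S = 30): continuation = 1/1.02·[0.3600·0.0000 + 0.6400·0.0000] = 0.0000; exercise value = 0.0000 ≤ continuation, so V_u = 0.0000
Node d (S = 15): continuation = 1/1.02·[0.3600·0.0000 + 0.6400·8.7500] = 5.4902; exercise value = 5.0000 ≤ continuation, so V_d = 5.4902
Node 0 (S = 20): continuation = 1/1.02·[0.3600·0.0000 + 0.6400·5.4902] = 3.4448; exercise value = 0.0000 ≤ continuation, so V_0 = 3.4448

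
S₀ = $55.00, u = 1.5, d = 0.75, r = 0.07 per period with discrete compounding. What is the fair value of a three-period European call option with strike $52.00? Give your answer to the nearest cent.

$18.90

Risk-neutral probability p = (1 + 0.07 − 0.75)/(1.5 − 0.75) = 0.3200/0.7500 = 0.4267
Terminal stock prices: S_uuu = 185.6, S_uud = 92.81, S_udd = 46.41, S_ddd = 23.2
Terminal payoffs (S − K): max(133.6, 0) = 133.6, max(40.81, 0) = 40.81, max(-5.594, 0) = 0, max(-28.8, 0) = 0
Node uu (S = 123.8): V_uu = 1/1.07·[0.4267·133.6250 + 0.5733·40.8125] = 75.1519
Node ud (S = 61.88): V_ud = 1/1.07·[0.4267·40.8125 + 0.5733·0.0000] = 16.2741
Node dd (S = 30.94): V_dd = 1/1.07·[0.4267·0.0000 + 0.5733·0.0000] = 0.0000
Node u (S = 82.5): V_u = 1/1.07·[0.4267·75.1519 + 0.5733·16.2741] = 38.6872
Node d (S = 41.25): V_d = 1/1.07·[0.4267·16.2741 + 0.5733·0.0000] = 6.4894
Node 0 (S = 55): V_0 = 1/1.07·[0.4267·38.6872 + 0.5733·6.4894] = 18.9038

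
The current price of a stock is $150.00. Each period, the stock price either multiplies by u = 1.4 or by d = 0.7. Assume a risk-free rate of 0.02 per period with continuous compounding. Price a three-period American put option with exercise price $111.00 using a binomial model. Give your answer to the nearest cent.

$12.66

Risk-neutral probability p = (e^0.02 − 0.7)/(1.4 − 0.7) = 0.3202/0.7000 = 0.4574
Terminal stock prices: S_uuu = 411.6, S_uud = 205.8, S_udd = 102.9, S_ddd = 51.45
Terminal payoffs (K − S): max(-300.6, 0) = 0, max(-94.8, 0) = 0, max(8.1, 0) = 8.1, max(59.55, 0) = 59.55
Node uu (S = 294): continuation = e^(−0.02)·[0.4574·0.0000 + 0.5426·0.0000] = 0.0000; exercise value = 0.0000 ≤ continuation, so V_uu = 0.0000
Node ud (S = 147): continuation = e^(−0.02)·[0.4574·0.0000 + 0.5426·8.1000] = 4.3078; exercise value = 0.0000 ≤ continuation, so V_ud = 4.3078
Node dd (S = 73.5): continuation = e^(−0.02)·[0.4574·8.1000 + 0.5426·59.5500] = 35.3021; exercise value = 37.5000 > continuation, so V_dd = 37.5000 (exercise)
Node u (S = 210): continuation = e^(−0.02)·[0.4574·0.0000 + 0.5426·4.3078] = 2.2910; exercise value = 0.0000 ≤ continuation, so V_u = 2.2910
Node d (S = 105): continuation = e^(−0.02)·[0.4574·4.3078 + 0.5426·37.5000] = 21.8750; exercise value = 6.0000 ≤ continuation, so V_d = 21.8750
Node 0 (S = 150): continuation = e^(−0.02)·[0.4574·2.2910 + 0.5426·21.8750] = 12.6609; exercise value = 0.0000 ≤ continuation, so V_0 = 12.6609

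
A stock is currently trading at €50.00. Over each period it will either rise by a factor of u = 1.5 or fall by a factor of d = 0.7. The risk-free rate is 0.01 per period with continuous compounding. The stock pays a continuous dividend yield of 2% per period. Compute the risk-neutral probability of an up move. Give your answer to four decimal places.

p = 0.3626

Per-period risk-free factor R = e^0.01 = 1.0101; dividend-adjusted growth = e^(0.01−0.02) = 0.9900.
Risk-neutral probability p = (0.9900 − 0.7)/(1.5 − 0.7) = 0.2900/0.8000 = 0.3626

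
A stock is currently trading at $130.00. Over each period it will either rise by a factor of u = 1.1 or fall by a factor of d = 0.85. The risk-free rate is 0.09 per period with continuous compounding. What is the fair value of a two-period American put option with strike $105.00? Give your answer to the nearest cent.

$0.01

Risk-neutral probability p = (e^0.09 − 0.85)/(1.1 − 0.85) = 0.2442/0.2500 = 0.9767
Terminal stock prices: S_uu = 157.3, S_ud = 121.5, S_dd = 93.92
Terminal payoffs (K − S): max(-52.3, 0) = 0, max(-16.55, 0) = 0, max(11.08, 0) = 11.08
Node u (S = 143): continuation = e^(−0.09)·[0.9767·0.0000 + 0.0233·0.0000] = 0.0000; exercise value = 0.0000 ≤ continuation, so V_u = 0.0000
Node d (S = 110.5): continuation = e^(−0.09)·[0.9767·0.0000 + 0.0233·11.0750] = 0.2359; exercise value = 0.0000 ≤ continuation, so V_d = 0.2359
Node 0 (S = 130): continuation = e^(−0.09)·[0.9767·0.0000 + 0.0233·0.2359] = 0.0050; exercise value = 0.0000 ≤ continuation, so V_0 = 0.0050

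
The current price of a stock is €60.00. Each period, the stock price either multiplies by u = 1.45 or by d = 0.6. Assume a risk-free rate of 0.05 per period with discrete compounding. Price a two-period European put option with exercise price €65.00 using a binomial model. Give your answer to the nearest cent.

€14.50

Risk-neutral probability p = (1 + 0.05 − 0.6)/(1.45 − 0.6) = 0.4500/0.8500 = 0.5294
Terminal stock prices: S_uu = 126.2, S_ud = 52.2, S_dd = 21.6
Terminal payoffs (K − S): max(-61.15, 0) = 0, max(12.8, 0) = 12.8, max(43.4, 0) = 43.4
Node u (S = 87): V_u = 1/1.05·[0.5294·0.0000 + 0.4706·12.8000] = 5.7367
Node d (S = 36): V_d = 1/1.05·[0.5294·12.8000 + 0.4706·43.4000] = 25.9048
Node 0 (S = 60): V_0 = 1/1.05·[0.5294·5.7367 + 0.4706·25.9048] = 14.5024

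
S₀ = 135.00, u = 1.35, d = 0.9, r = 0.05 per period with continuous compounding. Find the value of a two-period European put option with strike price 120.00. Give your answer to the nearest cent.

Risk-neutral probability p = (e^0.05 − 0.9)/(1.35 − 0.9) = 0.1513/0.4500 = 0.3362
Terminal stock prices: S_uu = 246, S_ud = 164, S_dd = 109.4
Terminal payoffs (K − S): max(-126, 0) = 0, max(-44.03, 0) = 0, max(10.65, 0) = 10.65
Node u (S = 182.2): V_u = e^(−0.05)·[0.3362·0.0000 + 0.6638·0.0000] = 0.0000
Node d (S = 121.5): V_d = e^(−0.05)·[0.3362·0.0000 + 0.6638·10.6500] = 6.7251
Node 0 (S = 135): V_0 = e^(−0.05)·[0.3362·0.0000 + 0.6638·6.7251] = 4.2467

4.25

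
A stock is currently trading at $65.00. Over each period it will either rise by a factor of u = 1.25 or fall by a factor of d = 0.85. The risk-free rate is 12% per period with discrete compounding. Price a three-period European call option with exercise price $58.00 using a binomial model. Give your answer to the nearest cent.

Risk-neutral probability p = (1 + 0.12 − 0.85)/(1.25 − 0.85) = 0.2700/0.4000 = 0.6750
Terminal stock prices: S_uuu = 127, S_uud = 86.33, S_udd = 58.7, S_ddd = 39.92
Terminal payoffs (S − K): max(68.95, 0) = 68.95, max(28.33, 0) = 28.33, max(0.7031, 0) = 0.7031, max(-18.08, 0) = 0
Node uu (S = 101.6): V_uu = 1/1.12·[0.6750·68.9531 + 0.3250·28.3281] = 49.7768
Node ud (S = 69.06): V_ud = 1/1.12·[0.6750·28.3281 + 0.3250·0.7031] = 17.2768
Node dd (S = 46.96): V_dd = 1/1.12·[0.6750·0.7031 + 0.3250·0.0000] = 0.4238
Node u (S = 81.25): V_u = 1/1.12·[0.6750·49.7768 + 0.3250·17.2768] = 35.0128
Node d (S = 55.25): V_d = 1/1.12·[0.6750·17.2768 + 0.3250·0.4238] = 10.5353
Node 0 (S = 65): V_0 = 1/1.12·[0.6750·35.0128 + 0.3250·10.5353] = 24.1586

$24.16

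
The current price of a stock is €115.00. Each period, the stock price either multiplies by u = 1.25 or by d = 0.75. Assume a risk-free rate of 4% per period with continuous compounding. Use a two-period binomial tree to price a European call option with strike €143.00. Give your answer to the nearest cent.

Risk-neutral probability p = (e^0.04 − 0.75)/(1.25 − 0.75) = 0.2908/0.5000 = 0.5816
Terminal stock prices: S_uu = 179.7, S_ud = 107.8, S_dd = 64.69
Terminal payoffs (S − K): max(36.69, 0) = 36.69, max(-35.19, 0) = 0, max(-78.31, 0) = 0
Node u (S = 143.8): V_u = e^(−0.04)·[0.5816·36.6875 + 0.4184·0.0000] = 20.5016
Node d (S = 86.25): V_d = e^(−0.04)·[0.5816·0.0000 + 0.4184·0.0000] = 0.0000
Node 0 (S = 115): V_0 = e^(−0.04)·[0.5816·20.5016 + 0.4184·0.0000] = 11.4566

€11.46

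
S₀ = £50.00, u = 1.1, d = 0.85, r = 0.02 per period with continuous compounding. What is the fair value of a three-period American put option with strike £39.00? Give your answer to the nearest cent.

Risk-neutral probability p = (e^0.02 − 0.85)/(1.1 − 0.85) = 0.1702/0.2500 = 0.6808
Terminal stock prices: S_uuu = 66.55, S_uud = 51.43, S_udd = 39.74, S_ddd = 30.71
Terminal payoffs (K − S): max(-27.55, 0) = 0, max(-12.43, 0) = 0, max(-0.7375, 0) = 0, max(8.294, 0) = 8.294
Node uu (S = 60.5): continuation = e^(−0.02)·[0.6808·0.0000 + 0.3192·0.0000] = 0.0000; exercise value = 0.0000 ≤ continuation, so V_uu = 0.0000
Node ud (S = 46.75): continuation = e^(−0.02)·[0.6808·0.0000 + 0.3192·0.0000] = 0.0000; exercise value = 0.0000 ≤ continuation, so V_ud = 0.0000
Node dd (S = 36.12): continuation = e^(−0.02)·[0.6808·0.0000 + 0.3192·8.2938] = 2.5949; exercise value = 2.8750 > continuation, so V_dd = 2.8750 (exercise)
Node u (S = 55): continuation = e^(−0.02)·[0.6808·0.0000 + 0.3192·0.0000] = 0.0000; exercise value = 0.0000 ≤ continuation, so V_u = 0.0000
Node d (S = 42.5): continuation = e^(−0.02)·[0.6808·0.0000 + 0.3192·2.8750] = 0.8995; exercise value = 0.0000 ≤ continuation, so V_d = 0.8995
Node 0 (S = 50): continuation = e^(−0.02)·[0.6808·0.0000 + 0.3192·0.8995] = 0.2814; exercise value = 0.0000 ≤ continuation, so V_0 = 0.2814

£0.28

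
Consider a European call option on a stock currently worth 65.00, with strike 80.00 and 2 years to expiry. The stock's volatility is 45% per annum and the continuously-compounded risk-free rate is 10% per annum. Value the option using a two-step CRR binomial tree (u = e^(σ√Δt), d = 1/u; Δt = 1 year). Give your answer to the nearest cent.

16.50

CRR parameters: u = e^(σ√Δt) = e^(0.45·√1) = 1.5683, d = 1/u = 0.6376
Per-period rate: rΔt = 0.1·1 = 0.1, so R = e^0.1 = 1.1052
Risk-neutral probability p = (e^0.1 − 0.6376)/(1.5683 − 0.6376) = 0.4675/0.9307 = 0.5024
Terminal stock prices: S_uu = 159.9, S_ud = 65, S_dd = 26.43
Terminal payoffs (S − K): max(79.87, 0) = 79.87, max(-15, 0) = 0, max(-53.57, 0) = 0
Node u (S = 101.9): V_u = e^(−0.1)·[0.5024·79.8742 + 0.4976·0.0000] = 36.3075
Node d (S = 41.45): V_d = e^(−0.1)·[0.5024·0.0000 + 0.4976·0.0000] = 0.0000
Node 0 (S = 65): V_0 = e^(−0.1)·[0.5024·36.3075 + 0.4976·0.0000] = 16.5039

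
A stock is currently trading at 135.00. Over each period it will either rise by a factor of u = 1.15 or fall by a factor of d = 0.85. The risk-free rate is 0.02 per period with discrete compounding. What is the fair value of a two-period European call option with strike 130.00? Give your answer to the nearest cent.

Risk-neutral probability p = (1 + 0.02 − 0.85)/(1.15 − 0.85) = 0.1700/0.3000 = 0.5667
Terminal stock prices: S_uu = 178.5, S_ud = 132, S_dd = 97.54
Terminal payoffs (S − K): max(48.54, 0) = 48.54, max(1.963, 0) = 1.963, max(-32.46, 0) = 0
Node u (S = 155.2): V_u = 1/1.02·[0.5667·48.5375 + 0.4333·1.9625] = 27.7990
Node d (S = 114.8): V_d = 1/1.02·[0.5667·1.9625 + 0.4333·0.0000] = 1.0903
Node 0 (S = 135): V_0 = 1/1.02·[0.5667·27.7990 + 0.4333·1.0903] = 15.9071

15.91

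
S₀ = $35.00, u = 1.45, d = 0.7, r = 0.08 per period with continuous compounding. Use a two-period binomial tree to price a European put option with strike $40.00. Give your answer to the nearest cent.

Risk-neutral probability p = (e^0.08 − 0.7)/(1.45 − 0.7) = 0.3833/0.7500 = 0.5110
Terminal stock prices: S_uu = 73.59, S_ud = 35.52, S_dd = 17.15
Terminal payoffs (K − S): max(-33.59, 0) = 0, max(4.475, 0) = 4.475, max(22.85, 0) = 22.85
Node u (S = 50.75): V_u = e^(−0.08)·[0.5110·0.0000 + 0.4890·4.4750] = 2.0198
Node d (S = 24.5): V_d = e^(−0.08)·[0.5110·4.4750 + 0.4890·22.8500] = 12.4247
Node 0 (S = 35): V_0 = e^(−0.08)·[0.5110·2.0198 + 0.4890·12.4247] = 6.5608

$6.56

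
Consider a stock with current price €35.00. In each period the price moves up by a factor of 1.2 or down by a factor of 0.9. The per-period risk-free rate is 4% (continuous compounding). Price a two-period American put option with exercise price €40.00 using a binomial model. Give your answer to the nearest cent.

Risk-neutral probability p = (e^0.04 − 0.9)/(1.2 − 0.9) = 0.1408/0.3000 = 0.4694
Terminal stock prices: S_uu = 50.4, S_ud = 37.8, S_dd = 28.35
Terminal payoffs (K − S): max(-10.4, 0) = 0, max(2.2, 0) = 2.2, max(11.65, 0) = 11.65
Node u (S = 42): continuation = e^(−0.04)·[0.4694·0.0000 + 0.5306·2.2000] = 1.1216; exercise value = 0.0000 ≤ continuation, so V_u = 1.1216
Node d (S = 31.5): continuation = e^(−0.04)·[0.4694·2.2000 + 0.5306·11.6500] = 6.9316; exercise value = 8.5000 > continuation, so V_d = 8.5000 (exercise)
Node 0 (S = 35): continuation = e^(−0.04)·[0.4694·1.1216 + 0.5306·8.5000] = 4.8393; exercise value = 5.0000 > continuation, so V_0 = 5.0000 (exercise)

€5.00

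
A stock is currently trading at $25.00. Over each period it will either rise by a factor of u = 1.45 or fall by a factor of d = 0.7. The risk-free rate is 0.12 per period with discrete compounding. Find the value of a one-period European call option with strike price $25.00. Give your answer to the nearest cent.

Risk-neutral probability p = (1 + 0.12 − 0.7)/(1.45 − 0.7) = 0.4200/0.7500 = 0.5600
Terminal stock prices: S_u = 36.25, S_d = 17.5
Terminal payoffs (S − K): max(11.25, 0) = 11.25, max(-7.5, 0) = 0
Node 0 (S = 25): V_0 = 1/1.12·[0.5600·11.2500 + 0.4400·0.0000] = 5.6250

$5.63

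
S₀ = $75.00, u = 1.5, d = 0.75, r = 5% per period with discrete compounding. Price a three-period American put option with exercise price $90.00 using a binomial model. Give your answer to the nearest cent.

Risk-neutral probability p = (1 + 0.05 − 0.75)/(1.5 − 0.75) = 0.3000/0.7500 = 0.4000
Terminal stock prices: S_uuu = 253.1, S_uud = 126.6, S_udd = 63.28, S_ddd = 31.64
Terminal payoffs (K − S): max(-163.1, 0) = 0, max(-36.56, 0) = 0, max(26.72, 0) = 26.72, max(58.36, 0) = 58.36
Node uu (S = 168.8): continuation = 1/1.05·[0.4000·0.0000 + 0.6000·0.0000] = 0.0000; exercise value = 0.0000 ≤ continuation, so V_uu = 0.0000
Node ud (S = 84.38): continuation = 1/1.05·[0.4000·0.0000 + 0.6000·26.7188] = 15.2679; exercise value = 5.6250 ≤ continuation, so V_ud = 15.2679
Node dd (S = 42.19): continuation = 1/1.05·[0.4000·26.7188 + 0.6000·58.3594] = 43.5268; exercise value = 47.8125 > continuation, so V_dd = 47.8125 (exercise)
Node u (S = 112.5): continuation = 1/1.05·[0.4000·0.0000 + 0.6000·15.2679] = 8.7245; exercise value = 0.0000 ≤ continuation, so V_u = 8.7245
Node d (S = 56.25): continuation = 1/1.05·[0.4000·15.2679 + 0.6000·47.8125] = 33.1378; exercise value = 33.7500 > continuation, so V_d = 33.7500 (exercise)
Node 0 (S = 75): continuation = 1/1.05·[0.4000·8.7245 + 0.6000·33.7500] = 22.6093; exercise value = 15.0000 ≤ continuation, so V_0 = 22.6093

$22.61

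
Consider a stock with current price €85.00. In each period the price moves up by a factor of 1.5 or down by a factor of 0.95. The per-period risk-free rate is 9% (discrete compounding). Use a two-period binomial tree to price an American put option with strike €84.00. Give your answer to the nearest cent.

Risk-neutral probability p = (1 + 0.09 − 0.95)/(1.5 − 0.95) = 0.1400/0.5500 = 0.2545
Terminal stock prices: S_uu = 191.2, S_ud = 121.1, S_dd = 76.71
Terminal payoffs (K − S): max(-107.2, 0) = 0, max(-37.12, 0) = 0, max(7.288, 0) = 7.288
Node u (S = 127.5): continuation = 1/1.09·[0.2545·0.0000 + 0.7455·0.0000] = 0.0000; exercise value = 0.0000 ≤ continuation, so V_u = 0.0000
Node d (S = 80.75): continuation = 1/1.09·[0.2545·0.0000 + 0.7455·7.2875] = 4.9839; exercise value = 3.2500 ≤ continuation, so V_d = 4.9839
Node 0 (S = 85): continuation = 1/1.09·[0.2545·0.0000 + 0.7455·4.9839] = 3.4085; exercise value = 0.0000 ≤ continuation, so V_0 = 3.4085

€3.41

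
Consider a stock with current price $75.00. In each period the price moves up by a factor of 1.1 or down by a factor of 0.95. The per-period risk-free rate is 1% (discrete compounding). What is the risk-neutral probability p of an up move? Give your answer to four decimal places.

Risk-neutral probability p = (1 + 0.01 − 0.95)/(1.1 − 0.95) = 0.0600/0.1500 = 0.4000

p = 0.4000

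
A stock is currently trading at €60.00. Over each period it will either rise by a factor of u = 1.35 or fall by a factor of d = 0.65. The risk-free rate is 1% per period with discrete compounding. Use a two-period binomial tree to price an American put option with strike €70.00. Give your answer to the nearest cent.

Risk-neutral probability p = (1 + 0.01 − 0.65)/(1.35 − 0.65) = 0.3600/0.7000 = 0.5143
Terminal stock prices: S_uu = 109.4, S_ud = 52.65, S_dd = 25.35
Terminal payoffs (K − S): max(-39.35, 0) = 0, max(17.35, 0) = 17.35, max(44.65, 0) = 44.65
Node u (S = 81): continuation = 1/1.01·[0.5143·0.0000 + 0.4857·17.3500] = 8.3437; exercise value = 0.0000 ≤ continuation, so V_u = 8.3437
Node d (S = 39): continuation = 1/1.01·[0.5143·17.3500 + 0.4857·44.6500] = 30.3069; exercise value = 31.0000 > continuation, so V_d = 31.0000 (exercise)
Node 0 (S = 60): continuation = 1/1.01·[0.5143·8.3437 + 0.4857·31.0000] = 19.1566; exercise value = 10.0000 ≤ continuation, so V_0 = 19.1566

€19.16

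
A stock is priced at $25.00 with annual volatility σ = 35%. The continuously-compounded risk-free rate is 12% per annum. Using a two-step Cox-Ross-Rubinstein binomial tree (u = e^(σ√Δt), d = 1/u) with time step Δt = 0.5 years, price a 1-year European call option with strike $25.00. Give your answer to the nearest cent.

CRR parameters: u = e^(σ√Δt) = e^(0.35·√0.5) = 1.2808, d = 1/u = 0.7808
Per-period rate: rΔt = 0.12·0.5 = 0.06, so R = e^0.06 = 1.0618
Risk-neutral probability p = (e^0.06 − 0.7808)/(1.2808 − 0.7808) = 0.2811/0.5000 = 0.5621
Terminal stock prices: S_uu = 41.01, S_ud = 25, S_dd = 15.24
Terminal payoffs (S − K): max(16.01, 0) = 16.01, max(0, 0) = 0, max(-9.76, 0) = 0
Node u (S = 32.02): V_u = e^(−0.06)·[0.5621·16.0114 + 0.4379·0.0000] = 8.4760
Node d (S = 19.52): V_d = e^(−0.06)·[0.5621·0.0000 + 0.4379·0.0000] = 0.0000
Node 0 (S = 25): V_0 = e^(−0.06)·[0.5621·8.4760 + 0.4379·0.0000] = 4.4869

$4.49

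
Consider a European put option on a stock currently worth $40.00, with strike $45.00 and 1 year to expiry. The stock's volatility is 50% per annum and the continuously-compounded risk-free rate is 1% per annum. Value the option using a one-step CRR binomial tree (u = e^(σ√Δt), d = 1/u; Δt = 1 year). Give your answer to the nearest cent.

CRR parameters: u = e^(σ√Δt) = e^(0.5·√1) = 1.6487, d = 1/u = 0.6065
Per-period rate: rΔt = 0.01·1 = 0.01, so R = e^0.01 = 1.0101
Risk-neutral probability p = (e^0.01 − 0.6065)/(1.6487 − 0.6065) = 0.4035/1.0422 = 0.3872
Terminal stock prices: S_u = 65.95, S_d = 24.26
Terminal payoffs (K − S): max(-20.95, 0) = 0, max(20.74, 0) = 20.74
Node 0 (S = 40): V_0 = e^(−0.01)·[0.3872·0.0000 + 0.6128·20.7388] = 12.5826

$12.58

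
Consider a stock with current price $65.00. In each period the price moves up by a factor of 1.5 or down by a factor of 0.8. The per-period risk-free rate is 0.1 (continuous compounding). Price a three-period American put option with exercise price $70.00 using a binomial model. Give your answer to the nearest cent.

Risk-neutral probability p = (e^0.1 − 0.8)/(1.5 − 0.8) = 0.3052/0.7000 = 0.4360
Terminal stock prices: S_uuu = 219.4, S_uud = 117, S_udd = 62.4, S_ddd = 33.28
Terminal payoffs (K − S): max(-149.4, 0) = 0, max(-47, 0) = 0, max(7.6, 0) = 7.6, max(36.72, 0) = 36.72
Node uu (S = 146.2): continuation = e^(−0.1)·[0.4360·0.0000 + 0.5640·0.0000] = 0.0000; exercise value = 0.0000 ≤ continuation, so V_uu = 0.0000
Node ud (S = 78): continuation = e^(−0.1)·[0.4360·0.0000 + 0.5640·7.6000] = 3.8788; exercise value = 0.0000 ≤ continuation, so V_ud = 3.8788
Node dd (S = 41.6): continuation = e^(−0.1)·[0.4360·7.6000 + 0.5640·36.7200] = 21.7386; exercise value = 28.4000 > continuation, so V_dd = 28.4000 (exercise)
Node u (S = 97.5): continuation = e^(−0.1)·[0.4360·0.0000 + 0.5640·3.8788] = 1.9796; exercise value = 0.0000 ≤ continuation, so V_u = 1.9796
Node d (S = 52): continuation = e^(−0.1)·[0.4360·3.8788 + 0.5640·28.4000] = 16.0245; exercise value = 18.0000 > continuation, so V_d = 18.0000 (exercise)
Node 0 (S = 65): continuation = e^(−0.1)·[0.4360·1.9796 + 0.5640·18.0000] = 9.9675; exercise value = 5.0000 ≤ continuation, so V_0 = 9.9675

$9.97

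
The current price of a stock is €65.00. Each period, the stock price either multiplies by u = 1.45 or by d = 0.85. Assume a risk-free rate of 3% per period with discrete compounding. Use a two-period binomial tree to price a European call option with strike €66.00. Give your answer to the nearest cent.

Risk-neutral probability p = (1 + 0.03 − 0.85)/(1.45 − 0.85) = 0.1800/0.6000 = 0.3000
Terminal stock prices: S_uu = 136.7, S_ud = 80.11, S_dd = 46.96
Terminal payoffs (S − K): max(70.66, 0) = 70.66, max(14.11, 0) = 14.11, max(-19.04, 0) = 0
Node u (S = 94.25): V_u = 1/1.03·[0.3000·70.6625 + 0.7000·14.1125] = 30.1723
Node d (S = 55.25): V_d = 1/1.03·[0.3000·14.1125 + 0.7000·0.0000] = 4.1104
Node 0 (S = 65): V_0 = 1/1.03·[0.3000·30.1723 + 0.7000·4.1104] = 11.5816

€11.58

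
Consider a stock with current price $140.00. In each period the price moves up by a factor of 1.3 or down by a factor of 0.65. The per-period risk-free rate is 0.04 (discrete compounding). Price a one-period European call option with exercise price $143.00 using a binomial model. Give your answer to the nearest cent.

Risk-neutral probability p = (1 + 0.04 − 0.65)/(1.3 − 0.65) = 0.3900/0.6500 = 0.6000
Terminal stock prices: S_u = 182, S_d = 91
Terminal payoffs (S − K): max(39, 0) = 39, max(-52, 0) = 0
Node 0 (S = 140): V_0 = 1/1.04·[0.6000·39.0000 + 0.4000·0.0000] = 22.5000

$22.50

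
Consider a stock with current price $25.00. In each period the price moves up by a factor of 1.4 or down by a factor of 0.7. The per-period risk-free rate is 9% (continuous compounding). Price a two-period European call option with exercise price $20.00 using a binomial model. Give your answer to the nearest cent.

$9.53

Risk-neutral probability p = (e^0.09 − 0.7)/(1.4 − 0.7) = 0.3942/0.7000 = 0.5631
Terminal stock prices: S_uu = 49, S_ud = 24.5, S_dd = 12.25
Terminal payoffs (S − K): max(29, 0) = 29, max(4.5, 0) = 4.5, max(-7.75, 0) = 0
Node u (S = 35): V_u = e^(−0.09)·[0.5631·29.0000 + 0.4369·4.5000] = 16.7214
Node d (S = 17.5): V_d = e^(−0.09)·[0.5631·4.5000 + 0.4369·0.0000] = 2.3159
Node 0 (S = 25): V_0 = e^(−0.09)·[0.5631·16.7214 + 0.4369·2.3159] = 9.5302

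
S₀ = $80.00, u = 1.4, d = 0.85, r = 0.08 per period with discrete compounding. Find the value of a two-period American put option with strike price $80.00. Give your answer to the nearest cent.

Risk-neutral probability p = (1 + 0.08 − 0.85)/(1.4 − 0.85) = 0.2300/0.5500 = 0.4182
Terminal stock prices: S_uu = 156.8, S_ud = 95.2, S_dd = 57.8
Terminal payoffs (K − S): max(-76.8, 0) = 0, max(-15.2, 0) = 0, max(22.2, 0) = 22.2
Node u (S = 112): continuation = 1/1.08·[0.4182·0.0000 + 0.5818·0.0000] = 0.0000; exercise value = 0.0000 ≤ continuation, so V_u = 0.0000
Node d (S = 68): continuation = 1/1.08·[0.4182·0.0000 + 0.5818·22.2000] = 11.9596; exercise value = 12.0000 > continuation, so V_d = 12.0000 (exercise)
Node 0 (S = 80): continuation = 1/1.08·[0.4182·0.0000 + 0.5818·12.0000] = 6.4646; exercise value = 0.0000 ≤ continuation, so V_0 = 6.4646

$6.46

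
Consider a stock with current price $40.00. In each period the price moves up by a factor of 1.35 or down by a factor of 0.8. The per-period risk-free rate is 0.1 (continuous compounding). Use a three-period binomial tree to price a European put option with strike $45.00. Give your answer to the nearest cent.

$4.15

Risk-neutral probability p = (e^0.1 − 0.8)/(1.35 − 0.8) = 0.3052/0.5500 = 0.5549
Terminal stock prices: S_uuu = 98.42, S_uud = 58.32, S_udd = 34.56, S_ddd = 20.48
Terminal payoffs (K − S): max(-53.42, 0) = 0, max(-13.32, 0) = 0, max(10.44, 0) = 10.44, max(24.52, 0) = 24.52
Node uu (S = 72.9): V_uu = e^(−0.1)·[0.5549·0.0000 + 0.4451·0.0000] = 0.0000
Node ud (S = 43.2): V_ud = e^(−0.1)·[0.5549·0.0000 + 0.4451·10.4400] = 4.2051
Node dd (S = 25.6): V_dd = e^(−0.1)·[0.5549·10.4400 + 0.4451·24.5200] = 15.1177
Node u (S = 54): V_u = e^(−0.1)·[0.5549·0.0000 + 0.4451·4.2051] = 1.6937
Node d (S = 32): V_d = e^(−0.1)·[0.5549·4.2051 + 0.4451·15.1177] = 8.2003
Node 0 (S = 40): V_0 = e^(−0.1)·[0.5549·1.6937 + 0.4451·8.2003] = 4.1533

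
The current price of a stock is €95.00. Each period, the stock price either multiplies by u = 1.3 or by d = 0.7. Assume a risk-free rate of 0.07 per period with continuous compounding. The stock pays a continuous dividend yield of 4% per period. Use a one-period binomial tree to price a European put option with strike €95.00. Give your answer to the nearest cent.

Per-period risk-free factor R = e^0.07 = 1.0725; dividend-adjusted growth = e^(0.07−0.04) = 1.0305.
Risk-neutral probability p = (1.0305 − 0.7)/(1.3 − 0.7) = 0.3305/0.6000 = 0.5508
Terminal stock prices: S_u = 123.5, S_d = 66.5
Terminal payoffs (K − S): max(-28.5, 0) = 0, max(28.5, 0) = 28.5
Node 0 (S = 95): V_0 = e^(−0.07)·[0.5508·0.0000 + 0.4492·28.5000] = 11.9378

€11.94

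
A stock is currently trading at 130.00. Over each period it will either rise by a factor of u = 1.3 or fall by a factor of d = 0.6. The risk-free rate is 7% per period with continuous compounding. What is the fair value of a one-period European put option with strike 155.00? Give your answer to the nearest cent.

23.33

Risk-neutral probability p = (e^0.07 − 0.6)/(1.3 − 0.6) = 0.4725/0.7000 = 0.6750
Terminal stock prices: S_u = 169, S_d = 78
Terminal payoffs (K − S): max(-14, 0) = 0, max(77, 0) = 77
Node 0 (S = 130): V_0 = e^(−0.07)·[0.6750·0.0000 + 0.3250·77.0000] = 23.3323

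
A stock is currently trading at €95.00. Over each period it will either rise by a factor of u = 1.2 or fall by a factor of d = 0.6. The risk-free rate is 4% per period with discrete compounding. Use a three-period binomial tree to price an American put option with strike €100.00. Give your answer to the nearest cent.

€19.02

Risk-neutral probability p = (1 + 0.04 − 0.6)/(1.2 − 0.6) = 0.4400/0.6000 = 0.7333
Terminal stock prices: S_uuu = 164.2, S_uud = 82.08, S_udd = 41.04, S_ddd = 20.52
Terminal payoffs (K − S): max(-64.16, 0) = 0, max(17.92, 0) = 17.92, max(58.96, 0) = 58.96, max(79.48, 0) = 79.48
Node uu (S = 136.8): continuation = 1/1.04·[0.7333·0.0000 + 0.2667·17.9200] = 4.5949; exercise value = 0.0000 ≤ continuation, so V_uu = 4.5949
Node ud (S = 68.4): continuation = 1/1.04·[0.7333·17.9200 + 0.2667·58.9600] = 27.7538; exercise value = 31.6000 > continuation, so V_ud = 31.6000 (exercise)
Node dd (S = 34.2): continuation = 1/1.04·[0.7333·58.9600 + 0.2667·79.4800] = 61.9538; exercise value = 65.8000 > continuation, so V_dd = 65.8000 (exercise)
Node u (S = 114): continuation = 1/1.04·[0.7333·4.5949 + 0.2667·31.6000] = 11.3425; exercise value = 0.0000 ≤ continuation, so V_u = 11.3425
Node d (S = 57): continuation = 1/1.04·[0.7333·31.6000 + 0.2667·65.8000] = 39.1538; exercise value = 43.0000 > continuation, so V_d = 43.0000 (exercise)
Node 0 (S = 95): continuation = 1/1.04·[0.7333·11.3425 + 0.2667·43.0000] = 19.0236; exercise value = 5.0000 ≤ continuation, so V_0 = 19.0236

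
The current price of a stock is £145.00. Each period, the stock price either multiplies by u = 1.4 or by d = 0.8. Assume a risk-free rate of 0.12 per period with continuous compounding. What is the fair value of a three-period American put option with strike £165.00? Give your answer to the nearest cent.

Risk-neutral probability p = (e^0.12 − 0.8)/(1.4 − 0.8) = 0.3275/0.6000 = 0.5458
Terminal stock prices: S_uuu = 397.9, S_uud = 227.4, S_udd = 129.9, S_ddd = 74.24
Terminal payoffs (K − S): max(-232.9, 0) = 0, max(-62.36, 0) = 0, max(35.08, 0) = 35.08, max(90.76, 0) = 90.76
Node uu (S = 284.2): continuation = e^(−0.12)·[0.5458·0.0000 + 0.4542·0.0000] = 0.0000; exercise value = 0.0000 ≤ continuation, so V_uu = 0.0000
Node ud (S = 162.4): continuation = e^(−0.12)·[0.5458·0.0000 + 0.4542·35.0800] = 14.1307; exercise value = 2.6000 ≤ continuation, so V_ud = 14.1307
Node dd (S = 92.8): continuation = e^(−0.12)·[0.5458·35.0800 + 0.4542·90.7600] = 53.5419; exercise value = 72.2000 > continuation, so V_dd = 72.2000 (exercise)
Node u (S = 203): continuation = e^(−0.12)·[0.5458·0.0000 + 0.4542·14.1307] = 5.6921; exercise value = 0.0000 ≤ continuation, so V_u = 5.6921
Node d (S = 116): continuation = e^(−0.12)·[0.5458·14.1307 + 0.4542·72.2000] = 35.9240; exercise value = 49.0000 > continuation, so V_d = 49.0000 (exercise)
Node 0 (S = 145): continuation = e^(−0.12)·[0.5458·5.6921 + 0.4542·49.0000] = 22.4935; exercise value = 20.0000 ≤ continuation, so V_0 = 22.4935

£22.49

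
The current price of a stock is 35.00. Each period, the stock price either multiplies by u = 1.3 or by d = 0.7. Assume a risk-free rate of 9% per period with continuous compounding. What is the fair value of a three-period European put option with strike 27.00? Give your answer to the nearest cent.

Risk-neutral probability p = (e^0.09 − 0.7)/(1.3 − 0.7) = 0.3942/0.6000 = 0.6570
Terminal stock prices: S_uuu = 76.89, S_uud = 41.41, S_udd = 22.29, S_ddd = 12
Terminal payoffs (K − S): max(-49.89, 0) = 0, max(-14.41, 0) = 0, max(4.705, 0) = 4.705, max(15, 0) = 15
Node uu (S = 59.15): V_uu = e^(−0.09)·[0.6570·0.0000 + 0.3430·0.0000] = 0.0000
Node ud (S = 31.85): V_ud = e^(−0.09)·[0.6570·0.0000 + 0.3430·4.7050] = 1.4751
Node dd (S = 17.15): V_dd = e^(−0.09)·[0.6570·4.7050 + 0.3430·14.9950] = 7.5261
Node u (S = 45.5): V_u = e^(−0.09)·[0.6570·0.0000 + 0.3430·1.4751] = 0.4625
Node d (S = 24.5): V_d = e^(−0.09)·[0.6570·1.4751 + 0.3430·7.5261] = 3.2452
Node 0 (S = 35): V_0 = e^(−0.09)·[0.6570·0.4625 + 0.3430·3.2452] = 1.2951

1.30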